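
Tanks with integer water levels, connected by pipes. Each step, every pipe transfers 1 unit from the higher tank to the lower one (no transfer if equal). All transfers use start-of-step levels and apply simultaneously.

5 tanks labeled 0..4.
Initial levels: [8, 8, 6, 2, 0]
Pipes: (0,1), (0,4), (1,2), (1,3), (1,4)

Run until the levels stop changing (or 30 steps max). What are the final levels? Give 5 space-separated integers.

Step 1: flows [0=1,0->4,1->2,1->3,1->4] -> levels [7 5 7 3 2]
Step 2: flows [0->1,0->4,2->1,1->3,1->4] -> levels [5 5 6 4 4]
Step 3: flows [0=1,0->4,2->1,1->3,1->4] -> levels [4 4 5 5 6]
Step 4: flows [0=1,4->0,2->1,3->1,4->1] -> levels [5 7 4 4 4]
Step 5: flows [1->0,0->4,1->2,1->3,1->4] -> levels [5 3 5 5 6]
Step 6: flows [0->1,4->0,2->1,3->1,4->1] -> levels [5 7 4 4 4]
  -> period-2 cycle: step 6 state = step 4 state; never stabilizes
  -> state at step 30: (30-4) mod 2 = 0, same as step 4 -> [5 7 4 4 4]

Answer: 5 7 4 4 4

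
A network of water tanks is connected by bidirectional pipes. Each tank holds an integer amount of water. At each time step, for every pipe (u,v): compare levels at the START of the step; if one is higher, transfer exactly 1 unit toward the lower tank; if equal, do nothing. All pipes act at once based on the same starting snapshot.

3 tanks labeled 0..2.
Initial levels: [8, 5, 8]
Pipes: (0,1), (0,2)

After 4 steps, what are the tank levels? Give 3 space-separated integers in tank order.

Step 1: flows [0->1,0=2] -> levels [7 6 8]
Step 2: flows [0->1,2->0] -> levels [7 7 7]
Step 3: flows [0=1,0=2] -> levels [7 7 7]
  -> stable; steps 4..4 unchanged -> [7 7 7]

Answer: 7 7 7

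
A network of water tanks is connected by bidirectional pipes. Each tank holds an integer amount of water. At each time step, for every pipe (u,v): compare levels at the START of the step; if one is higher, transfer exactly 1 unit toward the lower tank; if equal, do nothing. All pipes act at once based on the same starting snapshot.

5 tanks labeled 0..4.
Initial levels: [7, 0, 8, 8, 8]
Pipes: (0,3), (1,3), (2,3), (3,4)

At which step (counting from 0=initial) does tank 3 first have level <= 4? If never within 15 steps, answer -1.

Step 1: flows [3->0,3->1,2=3,3=4] -> levels [8 1 8 6 8]
Step 2: flows [0->3,3->1,2->3,4->3] -> levels [7 2 7 8 7]
Step 3: flows [3->0,3->1,3->2,3->4] -> levels [8 3 8 4 8]
Tank 3 first reaches <=4 at step 3

Answer: 3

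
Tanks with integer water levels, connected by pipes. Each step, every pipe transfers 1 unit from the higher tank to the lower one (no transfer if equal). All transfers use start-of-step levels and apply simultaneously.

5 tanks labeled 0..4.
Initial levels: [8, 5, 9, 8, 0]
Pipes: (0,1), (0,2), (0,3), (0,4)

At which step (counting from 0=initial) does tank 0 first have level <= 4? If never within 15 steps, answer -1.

Answer: 5

Derivation:
Step 1: flows [0->1,2->0,0=3,0->4] -> levels [7 6 8 8 1]
Step 2: flows [0->1,2->0,3->0,0->4] -> levels [7 7 7 7 2]
Step 3: flows [0=1,0=2,0=3,0->4] -> levels [6 7 7 7 3]
Step 4: flows [1->0,2->0,3->0,0->4] -> levels [8 6 6 6 4]
Step 5: flows [0->1,0->2,0->3,0->4] -> levels [4 7 7 7 5]
Tank 0 first reaches <=4 at step 5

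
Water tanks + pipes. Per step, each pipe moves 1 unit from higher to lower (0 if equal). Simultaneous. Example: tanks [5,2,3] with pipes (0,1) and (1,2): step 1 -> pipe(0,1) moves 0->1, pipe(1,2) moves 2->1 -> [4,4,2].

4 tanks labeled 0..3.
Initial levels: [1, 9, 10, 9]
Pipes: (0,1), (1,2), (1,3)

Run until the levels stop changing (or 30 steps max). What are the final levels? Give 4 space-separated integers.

Answer: 7 8 7 7

Derivation:
Step 1: flows [1->0,2->1,1=3] -> levels [2 9 9 9]
Step 2: flows [1->0,1=2,1=3] -> levels [3 8 9 9]
Step 3: flows [1->0,2->1,3->1] -> levels [4 9 8 8]
Step 4: flows [1->0,1->2,1->3] -> levels [5 6 9 9]
Step 5: flows [1->0,2->1,3->1] -> levels [6 7 8 8]
Step 6: flows [1->0,2->1,3->1] -> levels [7 8 7 7]
Step 7: flows [1->0,1->2,1->3] -> levels [8 5 8 8]
Step 8: flows [0->1,2->1,3->1] -> levels [7 8 7 7]
  -> period-2 cycle: step 8 state = step 6 state; never stabilizes
  -> state at step 30: (30-6) mod 2 = 0, same as step 6 -> [7 8 7 7]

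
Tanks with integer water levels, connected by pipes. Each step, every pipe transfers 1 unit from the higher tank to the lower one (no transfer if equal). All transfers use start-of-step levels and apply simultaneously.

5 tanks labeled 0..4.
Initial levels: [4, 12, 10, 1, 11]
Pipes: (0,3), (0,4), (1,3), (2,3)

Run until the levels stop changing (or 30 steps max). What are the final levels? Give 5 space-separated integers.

Answer: 7 7 7 9 8

Derivation:
Step 1: flows [0->3,4->0,1->3,2->3] -> levels [4 11 9 4 10]
Step 2: flows [0=3,4->0,1->3,2->3] -> levels [5 10 8 6 9]
Step 3: flows [3->0,4->0,1->3,2->3] -> levels [7 9 7 7 8]
Step 4: flows [0=3,4->0,1->3,2=3] -> levels [8 8 7 8 7]
Step 5: flows [0=3,0->4,1=3,3->2] -> levels [7 8 8 7 8]
Step 6: flows [0=3,4->0,1->3,2->3] -> levels [8 7 7 9 7]
Step 7: flows [3->0,0->4,3->1,3->2] -> levels [8 8 8 6 8]
Step 8: flows [0->3,0=4,1->3,2->3] -> levels [7 7 7 9 8]
Step 9: flows [3->0,4->0,3->1,3->2] -> levels [9 8 8 6 7]
Step 10: flows [0->3,0->4,1->3,2->3] -> levels [7 7 7 9 8]
  -> period-2 cycle: step 10 state = step 8 state; never stabilizes
  -> state at step 30: (30-8) mod 2 = 0, same as step 8 -> [7 7 7 9 8]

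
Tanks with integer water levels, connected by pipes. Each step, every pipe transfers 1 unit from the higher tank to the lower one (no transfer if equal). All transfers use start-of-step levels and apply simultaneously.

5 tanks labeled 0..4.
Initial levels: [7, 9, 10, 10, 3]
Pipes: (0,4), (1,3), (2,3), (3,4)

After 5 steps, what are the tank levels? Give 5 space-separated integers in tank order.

Step 1: flows [0->4,3->1,2=3,3->4] -> levels [6 10 10 8 5]
Step 2: flows [0->4,1->3,2->3,3->4] -> levels [5 9 9 9 7]
Step 3: flows [4->0,1=3,2=3,3->4] -> levels [6 9 9 8 7]
Step 4: flows [4->0,1->3,2->3,3->4] -> levels [7 8 8 9 7]
Step 5: flows [0=4,3->1,3->2,3->4] -> levels [7 9 9 6 8]

Answer: 7 9 9 6 8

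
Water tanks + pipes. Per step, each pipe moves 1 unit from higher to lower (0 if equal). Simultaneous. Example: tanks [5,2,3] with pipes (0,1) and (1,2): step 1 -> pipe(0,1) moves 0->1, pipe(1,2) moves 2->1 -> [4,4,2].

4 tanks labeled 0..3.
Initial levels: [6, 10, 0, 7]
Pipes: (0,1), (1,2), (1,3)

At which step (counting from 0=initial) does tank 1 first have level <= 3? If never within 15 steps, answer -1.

Answer: -1

Derivation:
Step 1: flows [1->0,1->2,1->3] -> levels [7 7 1 8]
Step 2: flows [0=1,1->2,3->1] -> levels [7 7 2 7]
Step 3: flows [0=1,1->2,1=3] -> levels [7 6 3 7]
Step 4: flows [0->1,1->2,3->1] -> levels [6 7 4 6]
Step 5: flows [1->0,1->2,1->3] -> levels [7 4 5 7]
Step 6: flows [0->1,2->1,3->1] -> levels [6 7 4 6]
  -> period-2 cycle (repeats step 4); tank 1 never drops to <=3
Tank 1 never reaches <=3 within 15 steps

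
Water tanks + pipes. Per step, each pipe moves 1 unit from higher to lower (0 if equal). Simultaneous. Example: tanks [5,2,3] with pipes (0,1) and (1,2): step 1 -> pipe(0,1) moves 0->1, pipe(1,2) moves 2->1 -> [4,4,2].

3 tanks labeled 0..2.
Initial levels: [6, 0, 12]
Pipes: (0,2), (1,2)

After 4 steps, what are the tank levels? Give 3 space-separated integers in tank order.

Step 1: flows [2->0,2->1] -> levels [7 1 10]
Step 2: flows [2->0,2->1] -> levels [8 2 8]
Step 3: flows [0=2,2->1] -> levels [8 3 7]
Step 4: flows [0->2,2->1] -> levels [7 4 7]

Answer: 7 4 7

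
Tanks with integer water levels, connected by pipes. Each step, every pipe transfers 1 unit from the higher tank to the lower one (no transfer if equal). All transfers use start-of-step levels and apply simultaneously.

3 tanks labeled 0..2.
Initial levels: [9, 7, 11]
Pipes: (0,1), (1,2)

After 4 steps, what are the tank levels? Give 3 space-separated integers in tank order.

Step 1: flows [0->1,2->1] -> levels [8 9 10]
Step 2: flows [1->0,2->1] -> levels [9 9 9]
Step 3: flows [0=1,1=2] -> levels [9 9 9]
  -> stable; steps 4..4 unchanged -> [9 9 9]

Answer: 9 9 9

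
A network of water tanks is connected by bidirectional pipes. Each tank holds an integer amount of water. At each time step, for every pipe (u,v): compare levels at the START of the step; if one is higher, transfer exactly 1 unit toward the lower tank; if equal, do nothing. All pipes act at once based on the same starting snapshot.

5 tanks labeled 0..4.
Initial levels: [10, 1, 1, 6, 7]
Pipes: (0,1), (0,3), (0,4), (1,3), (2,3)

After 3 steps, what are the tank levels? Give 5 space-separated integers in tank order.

Answer: 5 5 4 5 6

Derivation:
Step 1: flows [0->1,0->3,0->4,3->1,3->2] -> levels [7 3 2 5 8]
Step 2: flows [0->1,0->3,4->0,3->1,3->2] -> levels [6 5 3 4 7]
Step 3: flows [0->1,0->3,4->0,1->3,3->2] -> levels [5 5 4 5 6]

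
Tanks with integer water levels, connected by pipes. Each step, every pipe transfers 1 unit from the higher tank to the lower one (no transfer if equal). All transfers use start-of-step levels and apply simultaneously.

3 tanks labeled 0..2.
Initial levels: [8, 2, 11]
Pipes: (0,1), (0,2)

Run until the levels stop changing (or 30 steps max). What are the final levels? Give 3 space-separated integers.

Answer: 7 7 7

Derivation:
Step 1: flows [0->1,2->0] -> levels [8 3 10]
Step 2: flows [0->1,2->0] -> levels [8 4 9]
Step 3: flows [0->1,2->0] -> levels [8 5 8]
Step 4: flows [0->1,0=2] -> levels [7 6 8]
Step 5: flows [0->1,2->0] -> levels [7 7 7]
Step 6: flows [0=1,0=2] -> levels [7 7 7]
  -> stable (no change)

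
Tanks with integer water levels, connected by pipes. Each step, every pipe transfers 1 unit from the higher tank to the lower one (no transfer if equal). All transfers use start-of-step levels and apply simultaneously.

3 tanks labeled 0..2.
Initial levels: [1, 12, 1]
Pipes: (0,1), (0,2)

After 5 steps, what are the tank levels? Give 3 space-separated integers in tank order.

Answer: 4 7 3

Derivation:
Step 1: flows [1->0,0=2] -> levels [2 11 1]
Step 2: flows [1->0,0->2] -> levels [2 10 2]
Step 3: flows [1->0,0=2] -> levels [3 9 2]
Step 4: flows [1->0,0->2] -> levels [3 8 3]
Step 5: flows [1->0,0=2] -> levels [4 7 3]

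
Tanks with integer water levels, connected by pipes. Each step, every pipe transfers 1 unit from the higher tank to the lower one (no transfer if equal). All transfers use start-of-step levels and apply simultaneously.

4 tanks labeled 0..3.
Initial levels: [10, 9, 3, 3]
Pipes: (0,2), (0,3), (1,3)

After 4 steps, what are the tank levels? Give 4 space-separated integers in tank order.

Answer: 6 6 6 7

Derivation:
Step 1: flows [0->2,0->3,1->3] -> levels [8 8 4 5]
Step 2: flows [0->2,0->3,1->3] -> levels [6 7 5 7]
Step 3: flows [0->2,3->0,1=3] -> levels [6 7 6 6]
Step 4: flows [0=2,0=3,1->3] -> levels [6 6 6 7]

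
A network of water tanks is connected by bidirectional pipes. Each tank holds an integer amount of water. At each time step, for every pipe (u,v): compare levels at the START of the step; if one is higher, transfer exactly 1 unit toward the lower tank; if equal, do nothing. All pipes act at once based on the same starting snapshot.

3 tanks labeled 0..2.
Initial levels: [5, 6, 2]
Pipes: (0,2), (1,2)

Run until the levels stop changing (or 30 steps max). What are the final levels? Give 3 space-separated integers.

Step 1: flows [0->2,1->2] -> levels [4 5 4]
Step 2: flows [0=2,1->2] -> levels [4 4 5]
Step 3: flows [2->0,2->1] -> levels [5 5 3]
Step 4: flows [0->2,1->2] -> levels [4 4 5]
  -> period-2 cycle: step 4 state = step 2 state; never stabilizes
  -> state at step 30: (30-2) mod 2 = 0, same as step 2 -> [4 4 5]

Answer: 4 4 5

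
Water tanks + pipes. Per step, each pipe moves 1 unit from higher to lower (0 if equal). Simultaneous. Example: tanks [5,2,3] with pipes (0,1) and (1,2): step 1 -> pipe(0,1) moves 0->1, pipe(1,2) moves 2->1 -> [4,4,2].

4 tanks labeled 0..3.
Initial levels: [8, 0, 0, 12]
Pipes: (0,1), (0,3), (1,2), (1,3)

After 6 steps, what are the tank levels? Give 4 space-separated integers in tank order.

Answer: 6 3 5 6

Derivation:
Step 1: flows [0->1,3->0,1=2,3->1] -> levels [8 2 0 10]
Step 2: flows [0->1,3->0,1->2,3->1] -> levels [8 3 1 8]
Step 3: flows [0->1,0=3,1->2,3->1] -> levels [7 4 2 7]
Step 4: flows [0->1,0=3,1->2,3->1] -> levels [6 5 3 6]
Step 5: flows [0->1,0=3,1->2,3->1] -> levels [5 6 4 5]
Step 6: flows [1->0,0=3,1->2,1->3] -> levels [6 3 5 6]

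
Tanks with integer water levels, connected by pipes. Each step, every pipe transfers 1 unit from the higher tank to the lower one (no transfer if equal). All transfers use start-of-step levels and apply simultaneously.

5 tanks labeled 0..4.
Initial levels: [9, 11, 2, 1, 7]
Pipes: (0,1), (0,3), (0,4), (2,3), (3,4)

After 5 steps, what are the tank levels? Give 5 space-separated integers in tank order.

Answer: 8 6 5 6 5

Derivation:
Step 1: flows [1->0,0->3,0->4,2->3,4->3] -> levels [8 10 1 4 7]
Step 2: flows [1->0,0->3,0->4,3->2,4->3] -> levels [7 9 2 5 7]
Step 3: flows [1->0,0->3,0=4,3->2,4->3] -> levels [7 8 3 6 6]
Step 4: flows [1->0,0->3,0->4,3->2,3=4] -> levels [6 7 4 6 7]
Step 5: flows [1->0,0=3,4->0,3->2,4->3] -> levels [8 6 5 6 5]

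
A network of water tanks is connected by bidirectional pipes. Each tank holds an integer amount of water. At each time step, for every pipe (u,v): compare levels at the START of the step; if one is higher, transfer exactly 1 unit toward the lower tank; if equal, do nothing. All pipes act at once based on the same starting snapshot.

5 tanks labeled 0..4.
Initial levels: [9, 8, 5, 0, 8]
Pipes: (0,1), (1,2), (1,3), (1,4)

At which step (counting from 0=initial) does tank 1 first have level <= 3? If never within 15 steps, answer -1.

Step 1: flows [0->1,1->2,1->3,1=4] -> levels [8 7 6 1 8]
Step 2: flows [0->1,1->2,1->3,4->1] -> levels [7 7 7 2 7]
Step 3: flows [0=1,1=2,1->3,1=4] -> levels [7 6 7 3 7]
Step 4: flows [0->1,2->1,1->3,4->1] -> levels [6 8 6 4 6]
Step 5: flows [1->0,1->2,1->3,1->4] -> levels [7 4 7 5 7]
Step 6: flows [0->1,2->1,3->1,4->1] -> levels [6 8 6 4 6]
  -> period-2 cycle (repeats step 4); tank 1 never drops to <=3
Tank 1 never reaches <=3 within 15 steps

Answer: -1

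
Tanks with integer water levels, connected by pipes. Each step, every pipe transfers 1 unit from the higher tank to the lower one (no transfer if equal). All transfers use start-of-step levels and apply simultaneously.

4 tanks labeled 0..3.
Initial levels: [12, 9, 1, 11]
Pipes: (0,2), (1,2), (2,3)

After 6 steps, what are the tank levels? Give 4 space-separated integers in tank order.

Answer: 9 8 7 9

Derivation:
Step 1: flows [0->2,1->2,3->2] -> levels [11 8 4 10]
Step 2: flows [0->2,1->2,3->2] -> levels [10 7 7 9]
Step 3: flows [0->2,1=2,3->2] -> levels [9 7 9 8]
Step 4: flows [0=2,2->1,2->3] -> levels [9 8 7 9]
Step 5: flows [0->2,1->2,3->2] -> levels [8 7 10 8]
Step 6: flows [2->0,2->1,2->3] -> levels [9 8 7 9]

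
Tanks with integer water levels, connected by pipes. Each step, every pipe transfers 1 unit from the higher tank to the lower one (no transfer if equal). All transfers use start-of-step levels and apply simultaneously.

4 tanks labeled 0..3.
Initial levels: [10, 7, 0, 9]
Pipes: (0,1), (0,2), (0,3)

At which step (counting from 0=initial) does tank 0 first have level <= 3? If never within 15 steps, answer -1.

Step 1: flows [0->1,0->2,0->3] -> levels [7 8 1 10]
Step 2: flows [1->0,0->2,3->0] -> levels [8 7 2 9]
Step 3: flows [0->1,0->2,3->0] -> levels [7 8 3 8]
Step 4: flows [1->0,0->2,3->0] -> levels [8 7 4 7]
Step 5: flows [0->1,0->2,0->3] -> levels [5 8 5 8]
Step 6: flows [1->0,0=2,3->0] -> levels [7 7 5 7]
Step 7: flows [0=1,0->2,0=3] -> levels [6 7 6 7]
Step 8: flows [1->0,0=2,3->0] -> levels [8 6 6 6]
Step 9: flows [0->1,0->2,0->3] -> levels [5 7 7 7]
Step 10: flows [1->0,2->0,3->0] -> levels [8 6 6 6]
  -> period-2 cycle (repeats step 8); tank 0 never drops to <=3
Tank 0 never reaches <=3 within 15 steps

Answer: -1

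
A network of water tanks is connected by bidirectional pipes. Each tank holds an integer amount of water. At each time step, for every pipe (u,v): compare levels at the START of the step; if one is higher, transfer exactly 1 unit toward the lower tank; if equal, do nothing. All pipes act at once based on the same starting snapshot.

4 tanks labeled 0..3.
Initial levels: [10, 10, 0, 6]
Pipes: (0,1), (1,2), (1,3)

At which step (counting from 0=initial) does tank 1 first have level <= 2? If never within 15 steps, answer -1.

Step 1: flows [0=1,1->2,1->3] -> levels [10 8 1 7]
Step 2: flows [0->1,1->2,1->3] -> levels [9 7 2 8]
Step 3: flows [0->1,1->2,3->1] -> levels [8 8 3 7]
Step 4: flows [0=1,1->2,1->3] -> levels [8 6 4 8]
Step 5: flows [0->1,1->2,3->1] -> levels [7 7 5 7]
Step 6: flows [0=1,1->2,1=3] -> levels [7 6 6 7]
Step 7: flows [0->1,1=2,3->1] -> levels [6 8 6 6]
Step 8: flows [1->0,1->2,1->3] -> levels [7 5 7 7]
Step 9: flows [0->1,2->1,3->1] -> levels [6 8 6 6]
  -> period-2 cycle (repeats step 7); tank 1 never drops to <=2
Tank 1 never reaches <=2 within 15 steps

Answer: -1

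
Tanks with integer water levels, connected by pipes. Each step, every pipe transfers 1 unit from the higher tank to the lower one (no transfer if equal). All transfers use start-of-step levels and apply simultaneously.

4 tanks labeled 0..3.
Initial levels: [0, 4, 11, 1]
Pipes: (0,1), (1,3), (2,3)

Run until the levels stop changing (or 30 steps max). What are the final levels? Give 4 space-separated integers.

Step 1: flows [1->0,1->3,2->3] -> levels [1 2 10 3]
Step 2: flows [1->0,3->1,2->3] -> levels [2 2 9 3]
Step 3: flows [0=1,3->1,2->3] -> levels [2 3 8 3]
Step 4: flows [1->0,1=3,2->3] -> levels [3 2 7 4]
Step 5: flows [0->1,3->1,2->3] -> levels [2 4 6 4]
Step 6: flows [1->0,1=3,2->3] -> levels [3 3 5 5]
Step 7: flows [0=1,3->1,2=3] -> levels [3 4 5 4]
Step 8: flows [1->0,1=3,2->3] -> levels [4 3 4 5]
Step 9: flows [0->1,3->1,3->2] -> levels [3 5 5 3]
Step 10: flows [1->0,1->3,2->3] -> levels [4 3 4 5]
  -> period-2 cycle: step 10 state = step 8 state; never stabilizes
  -> state at step 30: (30-8) mod 2 = 0, same as step 8 -> [4 3 4 5]

Answer: 4 3 4 5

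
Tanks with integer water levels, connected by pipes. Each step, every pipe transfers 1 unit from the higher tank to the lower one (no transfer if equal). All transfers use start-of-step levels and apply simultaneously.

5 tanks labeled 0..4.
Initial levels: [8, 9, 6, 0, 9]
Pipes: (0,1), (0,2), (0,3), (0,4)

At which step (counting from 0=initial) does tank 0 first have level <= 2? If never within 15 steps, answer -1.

Step 1: flows [1->0,0->2,0->3,4->0] -> levels [8 8 7 1 8]
Step 2: flows [0=1,0->2,0->3,0=4] -> levels [6 8 8 2 8]
Step 3: flows [1->0,2->0,0->3,4->0] -> levels [8 7 7 3 7]
Step 4: flows [0->1,0->2,0->3,0->4] -> levels [4 8 8 4 8]
Step 5: flows [1->0,2->0,0=3,4->0] -> levels [7 7 7 4 7]
Step 6: flows [0=1,0=2,0->3,0=4] -> levels [6 7 7 5 7]
Step 7: flows [1->0,2->0,0->3,4->0] -> levels [8 6 6 6 6]
Step 8: flows [0->1,0->2,0->3,0->4] -> levels [4 7 7 7 7]
Step 9: flows [1->0,2->0,3->0,4->0] -> levels [8 6 6 6 6]
  -> period-2 cycle (repeats step 7); tank 0 never drops to <=2
Tank 0 never reaches <=2 within 15 steps

Answer: -1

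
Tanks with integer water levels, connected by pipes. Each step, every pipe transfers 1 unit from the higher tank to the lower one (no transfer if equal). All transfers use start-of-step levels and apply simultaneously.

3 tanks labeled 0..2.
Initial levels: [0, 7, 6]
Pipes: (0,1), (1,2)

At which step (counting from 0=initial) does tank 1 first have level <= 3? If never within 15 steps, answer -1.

Step 1: flows [1->0,1->2] -> levels [1 5 7]
Step 2: flows [1->0,2->1] -> levels [2 5 6]
Step 3: flows [1->0,2->1] -> levels [3 5 5]
Step 4: flows [1->0,1=2] -> levels [4 4 5]
Step 5: flows [0=1,2->1] -> levels [4 5 4]
Step 6: flows [1->0,1->2] -> levels [5 3 5]
Tank 1 first reaches <=3 at step 6

Answer: 6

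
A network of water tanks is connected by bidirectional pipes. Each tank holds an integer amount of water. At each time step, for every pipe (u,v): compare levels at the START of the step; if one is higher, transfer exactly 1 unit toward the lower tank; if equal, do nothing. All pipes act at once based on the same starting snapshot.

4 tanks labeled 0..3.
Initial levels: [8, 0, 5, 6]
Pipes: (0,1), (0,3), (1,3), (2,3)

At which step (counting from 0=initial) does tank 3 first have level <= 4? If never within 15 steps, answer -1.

Answer: 3

Derivation:
Step 1: flows [0->1,0->3,3->1,3->2] -> levels [6 2 6 5]
Step 2: flows [0->1,0->3,3->1,2->3] -> levels [4 4 5 6]
Step 3: flows [0=1,3->0,3->1,3->2] -> levels [5 5 6 3]
Tank 3 first reaches <=4 at step 3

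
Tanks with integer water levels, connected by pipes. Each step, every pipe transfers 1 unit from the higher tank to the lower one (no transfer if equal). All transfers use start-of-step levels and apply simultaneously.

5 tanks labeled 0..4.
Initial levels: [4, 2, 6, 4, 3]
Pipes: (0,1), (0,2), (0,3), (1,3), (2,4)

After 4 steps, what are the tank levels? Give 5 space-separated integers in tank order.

Answer: 2 4 5 5 3

Derivation:
Step 1: flows [0->1,2->0,0=3,3->1,2->4] -> levels [4 4 4 3 4]
Step 2: flows [0=1,0=2,0->3,1->3,2=4] -> levels [3 3 4 5 4]
Step 3: flows [0=1,2->0,3->0,3->1,2=4] -> levels [5 4 3 3 4]
Step 4: flows [0->1,0->2,0->3,1->3,4->2] -> levels [2 4 5 5 3]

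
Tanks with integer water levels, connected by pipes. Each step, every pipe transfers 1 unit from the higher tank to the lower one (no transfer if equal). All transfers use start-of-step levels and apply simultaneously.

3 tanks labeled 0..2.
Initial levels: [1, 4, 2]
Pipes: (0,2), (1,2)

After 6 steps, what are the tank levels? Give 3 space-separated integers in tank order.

Answer: 2 2 3

Derivation:
Step 1: flows [2->0,1->2] -> levels [2 3 2]
Step 2: flows [0=2,1->2] -> levels [2 2 3]
Step 3: flows [2->0,2->1] -> levels [3 3 1]
Step 4: flows [0->2,1->2] -> levels [2 2 3]
  -> period-2 cycle: step 4 state = step 2 state
  -> state at step 6: (6-2) mod 2 = 0, same as step 2 -> [2 2 3]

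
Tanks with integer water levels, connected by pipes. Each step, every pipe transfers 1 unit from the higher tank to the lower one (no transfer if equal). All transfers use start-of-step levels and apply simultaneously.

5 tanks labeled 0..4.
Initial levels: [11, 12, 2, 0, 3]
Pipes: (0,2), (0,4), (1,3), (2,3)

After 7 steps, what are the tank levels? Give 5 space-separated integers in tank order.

Step 1: flows [0->2,0->4,1->3,2->3] -> levels [9 11 2 2 4]
Step 2: flows [0->2,0->4,1->3,2=3] -> levels [7 10 3 3 5]
Step 3: flows [0->2,0->4,1->3,2=3] -> levels [5 9 4 4 6]
Step 4: flows [0->2,4->0,1->3,2=3] -> levels [5 8 5 5 5]
Step 5: flows [0=2,0=4,1->3,2=3] -> levels [5 7 5 6 5]
Step 6: flows [0=2,0=4,1->3,3->2] -> levels [5 6 6 6 5]
Step 7: flows [2->0,0=4,1=3,2=3] -> levels [6 6 5 6 5]

Answer: 6 6 5 6 5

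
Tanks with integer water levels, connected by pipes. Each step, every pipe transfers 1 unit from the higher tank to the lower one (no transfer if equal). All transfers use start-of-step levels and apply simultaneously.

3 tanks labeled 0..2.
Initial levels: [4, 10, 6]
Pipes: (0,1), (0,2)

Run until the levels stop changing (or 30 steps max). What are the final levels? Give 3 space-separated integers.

Step 1: flows [1->0,2->0] -> levels [6 9 5]
Step 2: flows [1->0,0->2] -> levels [6 8 6]
Step 3: flows [1->0,0=2] -> levels [7 7 6]
Step 4: flows [0=1,0->2] -> levels [6 7 7]
Step 5: flows [1->0,2->0] -> levels [8 6 6]
Step 6: flows [0->1,0->2] -> levels [6 7 7]
  -> period-2 cycle: step 6 state = step 4 state; never stabilizes
  -> state at step 30: (30-4) mod 2 = 0, same as step 4 -> [6 7 7]

Answer: 6 7 7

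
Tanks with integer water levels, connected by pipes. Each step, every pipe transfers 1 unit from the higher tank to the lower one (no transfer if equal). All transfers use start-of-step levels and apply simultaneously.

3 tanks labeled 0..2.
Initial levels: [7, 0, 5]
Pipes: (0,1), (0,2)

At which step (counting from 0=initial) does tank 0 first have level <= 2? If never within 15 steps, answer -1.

Step 1: flows [0->1,0->2] -> levels [5 1 6]
Step 2: flows [0->1,2->0] -> levels [5 2 5]
Step 3: flows [0->1,0=2] -> levels [4 3 5]
Step 4: flows [0->1,2->0] -> levels [4 4 4]
Step 5: flows [0=1,0=2] -> levels [4 4 4]
  -> stable; tank 0 stays at 4 > 2
Tank 0 never reaches <=2 within 15 steps

Answer: -1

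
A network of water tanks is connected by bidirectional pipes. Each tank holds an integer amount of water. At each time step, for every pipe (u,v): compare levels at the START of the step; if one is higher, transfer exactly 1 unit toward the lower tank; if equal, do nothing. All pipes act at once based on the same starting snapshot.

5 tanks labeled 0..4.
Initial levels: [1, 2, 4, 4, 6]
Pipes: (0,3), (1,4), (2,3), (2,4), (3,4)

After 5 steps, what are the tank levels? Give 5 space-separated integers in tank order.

Answer: 3 4 3 5 2

Derivation:
Step 1: flows [3->0,4->1,2=3,4->2,4->3] -> levels [2 3 5 4 3]
Step 2: flows [3->0,1=4,2->3,2->4,3->4] -> levels [3 3 3 3 5]
Step 3: flows [0=3,4->1,2=3,4->2,4->3] -> levels [3 4 4 4 2]
Step 4: flows [3->0,1->4,2=3,2->4,3->4] -> levels [4 3 3 2 5]
Step 5: flows [0->3,4->1,2->3,4->2,4->3] -> levels [3 4 3 5 2]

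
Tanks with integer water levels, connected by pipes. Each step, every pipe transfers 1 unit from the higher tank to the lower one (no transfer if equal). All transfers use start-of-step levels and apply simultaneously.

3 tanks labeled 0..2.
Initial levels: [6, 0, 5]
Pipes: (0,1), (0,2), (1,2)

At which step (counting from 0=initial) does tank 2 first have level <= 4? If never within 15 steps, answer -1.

Step 1: flows [0->1,0->2,2->1] -> levels [4 2 5]
Step 2: flows [0->1,2->0,2->1] -> levels [4 4 3]
Tank 2 first reaches <=4 at step 2

Answer: 2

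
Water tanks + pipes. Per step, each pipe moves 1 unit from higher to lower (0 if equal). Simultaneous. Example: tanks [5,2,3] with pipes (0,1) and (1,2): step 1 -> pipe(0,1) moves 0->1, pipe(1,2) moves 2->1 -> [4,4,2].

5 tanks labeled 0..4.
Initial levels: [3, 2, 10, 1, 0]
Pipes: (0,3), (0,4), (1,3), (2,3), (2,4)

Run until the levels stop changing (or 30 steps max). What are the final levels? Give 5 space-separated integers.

Step 1: flows [0->3,0->4,1->3,2->3,2->4] -> levels [1 1 8 4 2]
Step 2: flows [3->0,4->0,3->1,2->3,2->4] -> levels [3 2 6 3 2]
Step 3: flows [0=3,0->4,3->1,2->3,2->4] -> levels [2 3 4 3 4]
Step 4: flows [3->0,4->0,1=3,2->3,2=4] -> levels [4 3 3 3 3]
Step 5: flows [0->3,0->4,1=3,2=3,2=4] -> levels [2 3 3 4 4]
Step 6: flows [3->0,4->0,3->1,3->2,4->2] -> levels [4 4 5 1 2]
Step 7: flows [0->3,0->4,1->3,2->3,2->4] -> levels [2 3 3 4 4]
  -> period-2 cycle: step 7 state = step 5 state; never stabilizes
  -> state at step 30: (30-5) mod 2 = 1, same as step 6 -> [4 4 5 1 2]

Answer: 4 4 5 1 2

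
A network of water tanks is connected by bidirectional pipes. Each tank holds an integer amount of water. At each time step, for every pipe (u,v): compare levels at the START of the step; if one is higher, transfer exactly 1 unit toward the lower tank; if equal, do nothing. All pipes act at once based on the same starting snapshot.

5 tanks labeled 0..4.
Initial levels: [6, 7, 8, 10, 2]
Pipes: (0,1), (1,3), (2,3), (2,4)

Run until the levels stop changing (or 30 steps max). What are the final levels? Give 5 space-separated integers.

Step 1: flows [1->0,3->1,3->2,2->4] -> levels [7 7 8 8 3]
Step 2: flows [0=1,3->1,2=3,2->4] -> levels [7 8 7 7 4]
Step 3: flows [1->0,1->3,2=3,2->4] -> levels [8 6 6 8 5]
Step 4: flows [0->1,3->1,3->2,2->4] -> levels [7 8 6 6 6]
Step 5: flows [1->0,1->3,2=3,2=4] -> levels [8 6 6 7 6]
Step 6: flows [0->1,3->1,3->2,2=4] -> levels [7 8 7 5 6]
Step 7: flows [1->0,1->3,2->3,2->4] -> levels [8 6 5 7 7]
Step 8: flows [0->1,3->1,3->2,4->2] -> levels [7 8 7 5 6]
  -> period-2 cycle: step 8 state = step 6 state; never stabilizes
  -> state at step 30: (30-6) mod 2 = 0, same as step 6 -> [7 8 7 5 6]

Answer: 7 8 7 5 6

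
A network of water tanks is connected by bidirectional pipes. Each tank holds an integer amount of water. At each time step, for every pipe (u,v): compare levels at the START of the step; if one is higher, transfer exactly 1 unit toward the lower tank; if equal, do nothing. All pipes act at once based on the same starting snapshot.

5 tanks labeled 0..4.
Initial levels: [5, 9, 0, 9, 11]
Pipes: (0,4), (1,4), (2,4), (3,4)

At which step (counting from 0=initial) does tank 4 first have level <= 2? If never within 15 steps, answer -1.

Answer: -1

Derivation:
Step 1: flows [4->0,4->1,4->2,4->3] -> levels [6 10 1 10 7]
Step 2: flows [4->0,1->4,4->2,3->4] -> levels [7 9 2 9 7]
Step 3: flows [0=4,1->4,4->2,3->4] -> levels [7 8 3 8 8]
Step 4: flows [4->0,1=4,4->2,3=4] -> levels [8 8 4 8 6]
Step 5: flows [0->4,1->4,4->2,3->4] -> levels [7 7 5 7 8]
Step 6: flows [4->0,4->1,4->2,4->3] -> levels [8 8 6 8 4]
Step 7: flows [0->4,1->4,2->4,3->4] -> levels [7 7 5 7 8]
  -> period-2 cycle (repeats step 5); tank 4 never drops to <=2
Tank 4 never reaches <=2 within 15 steps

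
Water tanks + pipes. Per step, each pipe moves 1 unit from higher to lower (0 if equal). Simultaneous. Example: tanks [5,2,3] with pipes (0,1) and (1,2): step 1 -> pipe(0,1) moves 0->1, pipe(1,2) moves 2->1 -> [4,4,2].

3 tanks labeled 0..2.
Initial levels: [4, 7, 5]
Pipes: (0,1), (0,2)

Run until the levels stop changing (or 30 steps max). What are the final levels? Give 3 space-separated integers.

Step 1: flows [1->0,2->0] -> levels [6 6 4]
Step 2: flows [0=1,0->2] -> levels [5 6 5]
Step 3: flows [1->0,0=2] -> levels [6 5 5]
Step 4: flows [0->1,0->2] -> levels [4 6 6]
Step 5: flows [1->0,2->0] -> levels [6 5 5]
  -> period-2 cycle: step 5 state = step 3 state; never stabilizes
  -> state at step 30: (30-3) mod 2 = 1, same as step 4 -> [4 6 6]

Answer: 4 6 6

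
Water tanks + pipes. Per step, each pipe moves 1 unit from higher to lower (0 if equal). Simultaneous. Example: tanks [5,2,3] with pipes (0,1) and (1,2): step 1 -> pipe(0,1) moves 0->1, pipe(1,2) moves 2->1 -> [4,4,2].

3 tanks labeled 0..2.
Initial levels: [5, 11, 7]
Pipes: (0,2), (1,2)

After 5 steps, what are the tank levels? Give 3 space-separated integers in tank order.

Step 1: flows [2->0,1->2] -> levels [6 10 7]
Step 2: flows [2->0,1->2] -> levels [7 9 7]
Step 3: flows [0=2,1->2] -> levels [7 8 8]
Step 4: flows [2->0,1=2] -> levels [8 8 7]
Step 5: flows [0->2,1->2] -> levels [7 7 9]

Answer: 7 7 9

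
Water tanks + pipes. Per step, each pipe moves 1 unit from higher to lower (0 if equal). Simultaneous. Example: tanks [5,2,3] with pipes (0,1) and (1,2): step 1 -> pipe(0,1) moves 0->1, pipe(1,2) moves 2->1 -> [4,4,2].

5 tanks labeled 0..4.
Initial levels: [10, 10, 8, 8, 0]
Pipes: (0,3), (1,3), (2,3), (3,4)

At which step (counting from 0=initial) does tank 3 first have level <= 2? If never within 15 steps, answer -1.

Step 1: flows [0->3,1->3,2=3,3->4] -> levels [9 9 8 9 1]
Step 2: flows [0=3,1=3,3->2,3->4] -> levels [9 9 9 7 2]
Step 3: flows [0->3,1->3,2->3,3->4] -> levels [8 8 8 9 3]
Step 4: flows [3->0,3->1,3->2,3->4] -> levels [9 9 9 5 4]
Step 5: flows [0->3,1->3,2->3,3->4] -> levels [8 8 8 7 5]
Step 6: flows [0->3,1->3,2->3,3->4] -> levels [7 7 7 9 6]
Step 7: flows [3->0,3->1,3->2,3->4] -> levels [8 8 8 5 7]
Step 8: flows [0->3,1->3,2->3,4->3] -> levels [7 7 7 9 6]
  -> period-2 cycle (repeats step 6); tank 3 never drops to <=2
Tank 3 never reaches <=2 within 15 steps

Answer: -1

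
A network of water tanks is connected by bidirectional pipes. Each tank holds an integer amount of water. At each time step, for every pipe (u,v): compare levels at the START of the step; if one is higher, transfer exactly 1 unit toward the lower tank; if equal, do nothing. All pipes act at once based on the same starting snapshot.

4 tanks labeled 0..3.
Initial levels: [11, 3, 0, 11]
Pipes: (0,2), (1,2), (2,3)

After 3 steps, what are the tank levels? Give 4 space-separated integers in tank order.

Step 1: flows [0->2,1->2,3->2] -> levels [10 2 3 10]
Step 2: flows [0->2,2->1,3->2] -> levels [9 3 4 9]
Step 3: flows [0->2,2->1,3->2] -> levels [8 4 5 8]

Answer: 8 4 5 8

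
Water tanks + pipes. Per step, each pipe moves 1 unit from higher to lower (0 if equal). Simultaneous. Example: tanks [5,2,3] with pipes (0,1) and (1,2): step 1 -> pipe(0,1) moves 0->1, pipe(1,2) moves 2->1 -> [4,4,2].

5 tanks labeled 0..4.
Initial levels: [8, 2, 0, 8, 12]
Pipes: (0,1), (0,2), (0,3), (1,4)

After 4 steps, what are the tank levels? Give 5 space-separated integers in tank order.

Answer: 5 7 4 6 8

Derivation:
Step 1: flows [0->1,0->2,0=3,4->1] -> levels [6 4 1 8 11]
Step 2: flows [0->1,0->2,3->0,4->1] -> levels [5 6 2 7 10]
Step 3: flows [1->0,0->2,3->0,4->1] -> levels [6 6 3 6 9]
Step 4: flows [0=1,0->2,0=3,4->1] -> levels [5 7 4 6 8]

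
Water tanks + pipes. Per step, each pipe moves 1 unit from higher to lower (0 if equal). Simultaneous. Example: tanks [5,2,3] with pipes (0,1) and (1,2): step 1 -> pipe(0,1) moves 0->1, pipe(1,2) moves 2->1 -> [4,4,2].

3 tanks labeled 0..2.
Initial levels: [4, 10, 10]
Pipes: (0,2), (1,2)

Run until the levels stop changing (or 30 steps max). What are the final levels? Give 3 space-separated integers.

Step 1: flows [2->0,1=2] -> levels [5 10 9]
Step 2: flows [2->0,1->2] -> levels [6 9 9]
Step 3: flows [2->0,1=2] -> levels [7 9 8]
Step 4: flows [2->0,1->2] -> levels [8 8 8]
Step 5: flows [0=2,1=2] -> levels [8 8 8]
  -> stable (no change)

Answer: 8 8 8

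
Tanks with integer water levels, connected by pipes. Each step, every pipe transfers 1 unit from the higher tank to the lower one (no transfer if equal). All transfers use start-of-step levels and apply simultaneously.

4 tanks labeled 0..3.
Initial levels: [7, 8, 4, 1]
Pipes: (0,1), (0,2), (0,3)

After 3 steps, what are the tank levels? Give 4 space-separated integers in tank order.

Step 1: flows [1->0,0->2,0->3] -> levels [6 7 5 2]
Step 2: flows [1->0,0->2,0->3] -> levels [5 6 6 3]
Step 3: flows [1->0,2->0,0->3] -> levels [6 5 5 4]

Answer: 6 5 5 4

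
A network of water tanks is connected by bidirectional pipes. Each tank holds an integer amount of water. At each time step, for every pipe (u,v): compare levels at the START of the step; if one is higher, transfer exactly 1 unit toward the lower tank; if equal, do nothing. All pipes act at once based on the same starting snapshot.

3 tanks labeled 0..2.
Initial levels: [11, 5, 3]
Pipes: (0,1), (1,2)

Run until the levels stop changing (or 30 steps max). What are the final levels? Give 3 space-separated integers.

Step 1: flows [0->1,1->2] -> levels [10 5 4]
Step 2: flows [0->1,1->2] -> levels [9 5 5]
Step 3: flows [0->1,1=2] -> levels [8 6 5]
Step 4: flows [0->1,1->2] -> levels [7 6 6]
Step 5: flows [0->1,1=2] -> levels [6 7 6]
Step 6: flows [1->0,1->2] -> levels [7 5 7]
Step 7: flows [0->1,2->1] -> levels [6 7 6]
  -> period-2 cycle: step 7 state = step 5 state; never stabilizes
  -> state at step 30: (30-5) mod 2 = 1, same as step 6 -> [7 5 7]

Answer: 7 5 7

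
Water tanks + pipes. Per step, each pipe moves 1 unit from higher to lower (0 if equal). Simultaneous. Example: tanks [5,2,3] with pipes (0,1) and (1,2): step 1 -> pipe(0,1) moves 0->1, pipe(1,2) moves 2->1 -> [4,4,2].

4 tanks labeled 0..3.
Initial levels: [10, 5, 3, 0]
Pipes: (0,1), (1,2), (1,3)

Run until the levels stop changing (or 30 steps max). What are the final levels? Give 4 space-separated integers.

Answer: 5 3 5 5

Derivation:
Step 1: flows [0->1,1->2,1->3] -> levels [9 4 4 1]
Step 2: flows [0->1,1=2,1->3] -> levels [8 4 4 2]
Step 3: flows [0->1,1=2,1->3] -> levels [7 4 4 3]
Step 4: flows [0->1,1=2,1->3] -> levels [6 4 4 4]
Step 5: flows [0->1,1=2,1=3] -> levels [5 5 4 4]
Step 6: flows [0=1,1->2,1->3] -> levels [5 3 5 5]
Step 7: flows [0->1,2->1,3->1] -> levels [4 6 4 4]
Step 8: flows [1->0,1->2,1->3] -> levels [5 3 5 5]
  -> period-2 cycle: step 8 state = step 6 state; never stabilizes
  -> state at step 30: (30-6) mod 2 = 0, same as step 6 -> [5 3 5 5]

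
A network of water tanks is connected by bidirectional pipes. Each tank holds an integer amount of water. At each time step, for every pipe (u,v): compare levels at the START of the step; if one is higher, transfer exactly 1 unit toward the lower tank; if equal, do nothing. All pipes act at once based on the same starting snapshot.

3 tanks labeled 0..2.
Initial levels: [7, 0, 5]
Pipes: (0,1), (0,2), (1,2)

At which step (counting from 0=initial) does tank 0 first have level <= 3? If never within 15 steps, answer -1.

Step 1: flows [0->1,0->2,2->1] -> levels [5 2 5]
Step 2: flows [0->1,0=2,2->1] -> levels [4 4 4]
Step 3: flows [0=1,0=2,1=2] -> levels [4 4 4]
  -> stable; tank 0 stays at 4 > 3
Tank 0 never reaches <=3 within 15 steps

Answer: -1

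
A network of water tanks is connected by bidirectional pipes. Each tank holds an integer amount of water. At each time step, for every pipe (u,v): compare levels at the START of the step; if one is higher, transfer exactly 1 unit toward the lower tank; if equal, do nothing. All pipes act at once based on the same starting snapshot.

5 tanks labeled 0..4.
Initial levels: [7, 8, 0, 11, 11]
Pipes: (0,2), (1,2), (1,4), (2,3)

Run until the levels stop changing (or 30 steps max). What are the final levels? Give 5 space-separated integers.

Answer: 7 7 8 7 8

Derivation:
Step 1: flows [0->2,1->2,4->1,3->2] -> levels [6 8 3 10 10]
Step 2: flows [0->2,1->2,4->1,3->2] -> levels [5 8 6 9 9]
Step 3: flows [2->0,1->2,4->1,3->2] -> levels [6 8 7 8 8]
Step 4: flows [2->0,1->2,1=4,3->2] -> levels [7 7 8 7 8]
Step 5: flows [2->0,2->1,4->1,2->3] -> levels [8 9 5 8 7]
Step 6: flows [0->2,1->2,1->4,3->2] -> levels [7 7 8 7 8]
  -> period-2 cycle: step 6 state = step 4 state; never stabilizes
  -> state at step 30: (30-4) mod 2 = 0, same as step 4 -> [7 7 8 7 8]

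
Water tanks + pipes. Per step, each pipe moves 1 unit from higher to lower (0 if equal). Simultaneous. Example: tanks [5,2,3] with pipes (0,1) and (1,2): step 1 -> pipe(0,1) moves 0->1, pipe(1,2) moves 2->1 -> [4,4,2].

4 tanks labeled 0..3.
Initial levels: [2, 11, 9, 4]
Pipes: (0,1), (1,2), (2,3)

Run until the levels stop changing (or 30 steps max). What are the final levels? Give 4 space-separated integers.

Answer: 7 5 8 6

Derivation:
Step 1: flows [1->0,1->2,2->3] -> levels [3 9 9 5]
Step 2: flows [1->0,1=2,2->3] -> levels [4 8 8 6]
Step 3: flows [1->0,1=2,2->3] -> levels [5 7 7 7]
Step 4: flows [1->0,1=2,2=3] -> levels [6 6 7 7]
Step 5: flows [0=1,2->1,2=3] -> levels [6 7 6 7]
Step 6: flows [1->0,1->2,3->2] -> levels [7 5 8 6]
Step 7: flows [0->1,2->1,2->3] -> levels [6 7 6 7]
  -> period-2 cycle: step 7 state = step 5 state; never stabilizes
  -> state at step 30: (30-5) mod 2 = 1, same as step 6 -> [7 5 8 6]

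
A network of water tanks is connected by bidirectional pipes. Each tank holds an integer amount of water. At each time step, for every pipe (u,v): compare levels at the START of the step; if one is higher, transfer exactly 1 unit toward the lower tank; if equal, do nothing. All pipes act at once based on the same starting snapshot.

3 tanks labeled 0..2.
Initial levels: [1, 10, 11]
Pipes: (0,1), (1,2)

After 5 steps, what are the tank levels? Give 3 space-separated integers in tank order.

Step 1: flows [1->0,2->1] -> levels [2 10 10]
Step 2: flows [1->0,1=2] -> levels [3 9 10]
Step 3: flows [1->0,2->1] -> levels [4 9 9]
Step 4: flows [1->0,1=2] -> levels [5 8 9]
Step 5: flows [1->0,2->1] -> levels [6 8 8]

Answer: 6 8 8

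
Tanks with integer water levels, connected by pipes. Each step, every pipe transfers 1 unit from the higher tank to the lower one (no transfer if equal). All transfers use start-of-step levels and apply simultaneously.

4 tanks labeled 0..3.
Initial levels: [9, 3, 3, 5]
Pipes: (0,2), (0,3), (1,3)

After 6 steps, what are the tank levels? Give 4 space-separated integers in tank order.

Step 1: flows [0->2,0->3,3->1] -> levels [7 4 4 5]
Step 2: flows [0->2,0->3,3->1] -> levels [5 5 5 5]
Step 3: flows [0=2,0=3,1=3] -> levels [5 5 5 5]
  -> stable; steps 4..6 unchanged -> [5 5 5 5]

Answer: 5 5 5 5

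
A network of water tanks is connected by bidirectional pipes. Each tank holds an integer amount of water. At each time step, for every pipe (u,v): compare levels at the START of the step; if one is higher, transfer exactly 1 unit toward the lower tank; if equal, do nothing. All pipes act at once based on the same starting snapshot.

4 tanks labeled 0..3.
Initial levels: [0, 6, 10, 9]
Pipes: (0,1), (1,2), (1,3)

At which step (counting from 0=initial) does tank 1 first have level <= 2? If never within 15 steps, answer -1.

Answer: -1

Derivation:
Step 1: flows [1->0,2->1,3->1] -> levels [1 7 9 8]
Step 2: flows [1->0,2->1,3->1] -> levels [2 8 8 7]
Step 3: flows [1->0,1=2,1->3] -> levels [3 6 8 8]
Step 4: flows [1->0,2->1,3->1] -> levels [4 7 7 7]
Step 5: flows [1->0,1=2,1=3] -> levels [5 6 7 7]
Step 6: flows [1->0,2->1,3->1] -> levels [6 7 6 6]
Step 7: flows [1->0,1->2,1->3] -> levels [7 4 7 7]
Step 8: flows [0->1,2->1,3->1] -> levels [6 7 6 6]
  -> period-2 cycle (repeats step 6); tank 1 never drops to <=2
Tank 1 never reaches <=2 within 15 steps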